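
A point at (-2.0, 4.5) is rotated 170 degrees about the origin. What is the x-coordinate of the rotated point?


x' = x*cos(theta) - y*sin(theta)
cos(170 deg) = -0.9848, sin(170 deg) = 0.1736
x' = -2.0 * -0.9848 - 4.5 * 0.1736
= 1.9696 - 0.7814
= 1.1882


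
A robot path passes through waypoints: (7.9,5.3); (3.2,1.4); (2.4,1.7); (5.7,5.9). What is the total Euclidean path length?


Segment lengths:
  seg1 = sqrt((-4.7)^2 + (-3.9)^2) = 6.1074
  seg2 = sqrt((-0.8)^2 + (0.3)^2) = 0.8544
  seg3 = sqrt((3.3)^2 + (4.2)^2) = 5.3413
Total = 12.3031


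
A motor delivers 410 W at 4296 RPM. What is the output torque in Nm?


omega = 4296 * 2*pi/60 = 449.8761 rad/s
tau = P / omega = 410 / 449.8761
= 0.9114 Nm


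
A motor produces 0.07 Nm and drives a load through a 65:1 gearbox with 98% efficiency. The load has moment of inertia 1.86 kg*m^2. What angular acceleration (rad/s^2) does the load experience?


tau_out = tau_motor * N * eta
= 0.07 * 65 * 0.98 = 4.459 Nm
alpha = tau_out / I = 4.459 / 1.86
= 2.3973 rad/s^2


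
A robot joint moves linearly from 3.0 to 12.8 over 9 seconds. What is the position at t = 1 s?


s = t/T = 1/9 = 0.1111
p(t) = p0 + (pf-p0)*s
= 3.0 + (12.8 - 3.0) * 0.1111
= 4.0889


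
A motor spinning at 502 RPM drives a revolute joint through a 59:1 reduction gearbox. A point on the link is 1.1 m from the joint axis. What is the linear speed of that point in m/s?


omega_motor = 502 * 2*pi/60 = 52.5693 rad/s
omega_joint = omega_motor / 59 = 0.891 rad/s
v = omega_joint * r = 0.891 * 1.1
= 0.9801 m/s


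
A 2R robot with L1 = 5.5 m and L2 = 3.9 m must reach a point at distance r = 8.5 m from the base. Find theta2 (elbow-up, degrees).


cos(theta2) = (r^2 - L1^2 - L2^2) / (2*L1*L2)
cos(theta2) = (72.25 - 30.25 - 15.21) / 42.9
cos(theta2) = 0.624476
theta2 = 51.3563 degrees


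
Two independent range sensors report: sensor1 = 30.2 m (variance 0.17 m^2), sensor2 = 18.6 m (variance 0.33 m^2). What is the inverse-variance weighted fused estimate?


w1 = (1/var1) / (1/var1 + 1/var2)
   = 5.8824 / (5.8824 + 3.0303) = 0.66
w2 = 1 - w1 = 0.34
fused = w1*s1 + w2*s2 = 19.932 + 6.324
= 26.256 m


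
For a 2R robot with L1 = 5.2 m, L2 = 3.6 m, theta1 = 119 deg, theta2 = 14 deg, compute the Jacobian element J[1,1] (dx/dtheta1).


J[1,1] = -L1*sin(t1) - L2*sin(t1+t2)
= -5.2*sin(119) - 3.6*sin(133)
= -7.1809


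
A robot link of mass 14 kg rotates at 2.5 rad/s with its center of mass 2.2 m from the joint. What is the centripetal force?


F = m * omega^2 * r
= 14 * 2.5^2 * 2.2
= 14 * 6.25 * 2.2
= 192.5 N


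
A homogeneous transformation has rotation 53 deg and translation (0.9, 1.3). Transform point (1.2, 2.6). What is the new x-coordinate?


x' = cos(theta)*px - sin(theta)*py + tx
= 0.6018*1.2 - 0.7986*2.6 + 0.9
= -0.4543


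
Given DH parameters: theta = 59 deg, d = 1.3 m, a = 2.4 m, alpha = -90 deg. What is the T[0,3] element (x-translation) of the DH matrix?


T[0,3] = a * cos(theta)
= 2.4 * cos(59 deg)
= 2.4 * 0.515
= 1.2361


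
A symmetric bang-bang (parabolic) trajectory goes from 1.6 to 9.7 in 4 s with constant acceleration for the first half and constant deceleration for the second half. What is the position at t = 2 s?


Symmetric rest-to-rest: each phase covers (pf-p0)/2 in time T/2. 0.5*a*(T/2)^2 = (pf-p0)/2 => a = 4*(pf-p0)/T^2
a = 4*(9.7-1.6)/4^2 = 2.025
t = 2 is in the acceleration phase (t <= T/2).
p = p0 + 0.5*a*t^2 = 1.6 + 0.5*2.025*2^2
= 5.65


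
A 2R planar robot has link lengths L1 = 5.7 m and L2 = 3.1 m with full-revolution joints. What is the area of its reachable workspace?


r_max = L1 + L2 = 8.8 m
r_min = |L1 - L2| = 2.6 m
Area = pi*(r_max^2 - r_min^2)
= pi*(77.44 - 6.76)
= pi * 70.68
= 222.0478 m^2


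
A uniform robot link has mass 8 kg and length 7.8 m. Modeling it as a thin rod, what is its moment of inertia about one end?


I = (1/3) * m * L^2
= (1/3) * 8 * 7.8^2
= 0.333333 * 8 * 60.84
= 162.24 kg*m^2


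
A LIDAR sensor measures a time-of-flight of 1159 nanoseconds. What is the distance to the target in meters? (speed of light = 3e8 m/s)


tof = 1159 ns = 1.159e-06 s
dist = c * tof / 2
= 3e8 * 1.159e-06 / 2
= 173.85 m


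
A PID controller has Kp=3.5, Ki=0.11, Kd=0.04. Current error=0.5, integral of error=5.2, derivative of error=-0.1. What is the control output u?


u = Kp*e + Ki*int(e) + Kd*de/dt
= 3.5*0.5 + 0.11*5.2 + 0.04*(-0.1)
= 1.75 + 0.572 + -0.004
= 2.318


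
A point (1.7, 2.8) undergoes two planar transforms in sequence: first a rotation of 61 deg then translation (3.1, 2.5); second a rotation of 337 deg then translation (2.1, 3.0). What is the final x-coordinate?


After transform 1:
x1 = cos(61)*1.7 - sin(61)*2.8 + 3.1 = 1.4752
y1 = sin(61)*1.7 + cos(61)*2.8 + 2.5 = 5.3443
After transform 2:
x2 = cos(337)*1.4752 - sin(337)*5.3443 + 2.1
= 5.5462


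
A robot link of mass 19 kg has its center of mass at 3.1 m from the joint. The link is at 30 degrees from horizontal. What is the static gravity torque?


tau = m*g*L*cos(angle)
= 19 * 9.81 * 3.1 * cos(30 deg)
= 19 * 9.81 * 3.1 * 0.866
= 500.3973 Nm


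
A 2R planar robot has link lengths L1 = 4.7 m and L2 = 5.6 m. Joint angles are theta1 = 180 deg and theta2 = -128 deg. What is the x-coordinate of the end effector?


Convert angles to radians: theta1 = 3.1416, theta2 = -2.234
x = L1*cos(theta1) + L2*cos(theta1+theta2)
x = -4.7 + 3.4477
x = -1.2523


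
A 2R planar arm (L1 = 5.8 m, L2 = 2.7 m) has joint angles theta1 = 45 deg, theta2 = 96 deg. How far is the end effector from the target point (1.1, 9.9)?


End effector via forward kinematics:
x = L1*cos(t1) + L2*cos(t1+t2) = 2.0029
y = L1*sin(t1) + L2*sin(t1+t2) = 5.8004
Distance to target:
d = sqrt((1.1 - 2.0029)^2 + (9.9 - 5.8004)^2)
= sqrt(0.8153 + 16.8068)
= 4.1979 m


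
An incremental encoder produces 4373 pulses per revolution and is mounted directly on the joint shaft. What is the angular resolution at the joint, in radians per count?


counts per rev = 4373
resolution = 2*pi / 4373
= 0.0014 rad/count


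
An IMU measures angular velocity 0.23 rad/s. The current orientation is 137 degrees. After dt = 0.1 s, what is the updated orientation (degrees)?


delta_theta = w * dt = 0.23 * 0.1 = 0.023 rad
= 1.3178 deg
theta_new = 137 + 1.3178 = 138.3178 deg


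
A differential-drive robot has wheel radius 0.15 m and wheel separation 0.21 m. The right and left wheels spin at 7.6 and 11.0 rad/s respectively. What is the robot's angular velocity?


vR = r*wR = 0.15*7.6 = 1.14 m/s
vL = r*wL = 0.15*11.0 = 1.65 m/s
v = (vR+vL)/2 = 1.395 m/s
omega = (vR-vL)/L = -2.4286 rad/s
angular velocity = -2.4286 rad/s


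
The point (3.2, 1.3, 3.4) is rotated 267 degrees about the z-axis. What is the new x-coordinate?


Rotation about z-axis: x' = x*cos(theta) - y*sin(theta)
= 3.2 * -0.0523 - 1.3 * -0.9986
= 1.1307


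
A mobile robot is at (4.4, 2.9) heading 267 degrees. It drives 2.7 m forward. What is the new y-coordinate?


y_new = y0 + d*sin(theta)
= 2.9 + 2.7*sin(267)
= 2.9 + -2.6963
= 0.2037


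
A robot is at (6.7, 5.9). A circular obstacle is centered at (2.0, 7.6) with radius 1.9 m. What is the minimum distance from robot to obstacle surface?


center_dist = sqrt((6.7-2.0)^2 + (5.9-7.6)^2)
= sqrt(22.09 + 2.89)
= 4.998
min_dist = center_dist - radius = 4.998 - 1.9 = 3.098 m


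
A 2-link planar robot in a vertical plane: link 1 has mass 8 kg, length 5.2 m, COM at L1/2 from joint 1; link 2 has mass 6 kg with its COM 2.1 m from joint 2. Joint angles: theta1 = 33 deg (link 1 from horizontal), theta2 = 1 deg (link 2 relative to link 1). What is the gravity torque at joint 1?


Horizontal distance from joint 1 to link-1 COM:
  x_c1 = (L1/2)*cos(t1) = 2.6 * 0.8387 = 2.1805 m
Horizontal distance from joint 1 to link-2 COM:
  x_c2 = L1*cos(t1) + Lc2*cos(t1+t2)
       = 5.2*0.8387 + 2.1*0.829 = 6.1021 m
tau1 = m1*g*x_c1 + m2*g*x_c2
     = 8*9.81*2.1805 + 6*9.81*6.1021
     = 171.1291 + 359.1676
     = 530.2966 Nm


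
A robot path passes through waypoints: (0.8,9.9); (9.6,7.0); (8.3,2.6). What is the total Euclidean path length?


Segment lengths:
  seg1 = sqrt((8.8)^2 + (-2.9)^2) = 9.2655
  seg2 = sqrt((-1.3)^2 + (-4.4)^2) = 4.588
Total = 13.8536


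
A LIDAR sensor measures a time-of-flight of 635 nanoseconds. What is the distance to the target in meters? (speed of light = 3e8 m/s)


tof = 635 ns = 6.35e-07 s
dist = c * tof / 2
= 3e8 * 6.35e-07 / 2
= 95.25 m


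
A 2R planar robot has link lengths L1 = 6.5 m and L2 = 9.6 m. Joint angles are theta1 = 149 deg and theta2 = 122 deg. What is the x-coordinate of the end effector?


Convert angles to radians: theta1 = 2.6005, theta2 = 2.1293
x = L1*cos(theta1) + L2*cos(theta1+theta2)
x = -5.5716 + 0.1675
x = -5.404


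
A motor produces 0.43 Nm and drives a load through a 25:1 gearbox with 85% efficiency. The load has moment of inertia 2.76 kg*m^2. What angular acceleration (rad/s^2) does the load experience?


tau_out = tau_motor * N * eta
= 0.43 * 25 * 0.85 = 9.1375 Nm
alpha = tau_out / I = 9.1375 / 2.76
= 3.3107 rad/s^2


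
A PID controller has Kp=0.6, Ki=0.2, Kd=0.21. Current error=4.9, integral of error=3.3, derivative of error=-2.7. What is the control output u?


u = Kp*e + Ki*int(e) + Kd*de/dt
= 0.6*4.9 + 0.2*3.3 + 0.21*(-2.7)
= 2.94 + 0.66 + -0.567
= 3.033


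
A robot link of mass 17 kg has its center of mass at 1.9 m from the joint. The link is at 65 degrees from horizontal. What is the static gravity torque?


tau = m*g*L*cos(angle)
= 17 * 9.81 * 1.9 * cos(65 deg)
= 17 * 9.81 * 1.9 * 0.4226
= 133.9121 Nm


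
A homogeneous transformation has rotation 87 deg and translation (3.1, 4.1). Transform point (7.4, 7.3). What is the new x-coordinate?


x' = cos(theta)*px - sin(theta)*py + tx
= 0.0523*7.4 - 0.9986*7.3 + 3.1
= -3.8027


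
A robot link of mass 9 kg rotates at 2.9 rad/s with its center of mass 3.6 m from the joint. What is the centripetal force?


F = m * omega^2 * r
= 9 * 2.9^2 * 3.6
= 9 * 8.41 * 3.6
= 272.484 N


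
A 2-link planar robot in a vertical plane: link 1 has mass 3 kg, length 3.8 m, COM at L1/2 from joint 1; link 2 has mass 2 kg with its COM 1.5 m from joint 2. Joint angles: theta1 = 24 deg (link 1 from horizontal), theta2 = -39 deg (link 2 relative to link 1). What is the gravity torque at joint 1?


Horizontal distance from joint 1 to link-1 COM:
  x_c1 = (L1/2)*cos(t1) = 1.9 * 0.9135 = 1.7357 m
Horizontal distance from joint 1 to link-2 COM:
  x_c2 = L1*cos(t1) + Lc2*cos(t1+t2)
       = 3.8*0.9135 + 1.5*0.9659 = 4.9204 m
tau1 = m1*g*x_c1 + m2*g*x_c2
     = 3*9.81*1.7357 + 2*9.81*4.9204
     = 51.0827 + 96.5375
     = 147.6202 Nm


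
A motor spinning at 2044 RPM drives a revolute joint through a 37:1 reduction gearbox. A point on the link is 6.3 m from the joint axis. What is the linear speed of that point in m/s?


omega_motor = 2044 * 2*pi/60 = 214.0472 rad/s
omega_joint = omega_motor / 37 = 5.7851 rad/s
v = omega_joint * r = 5.7851 * 6.3
= 36.4459 m/s


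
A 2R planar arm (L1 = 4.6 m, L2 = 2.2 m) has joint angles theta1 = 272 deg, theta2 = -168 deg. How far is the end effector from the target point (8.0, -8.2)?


End effector via forward kinematics:
x = L1*cos(t1) + L2*cos(t1+t2) = -0.3717
y = L1*sin(t1) + L2*sin(t1+t2) = -2.4625
Distance to target:
d = sqrt((8.0 - -0.3717)^2 + (-8.2 - -2.4625)^2)
= sqrt(70.0852 + 32.9184)
= 10.1491 m


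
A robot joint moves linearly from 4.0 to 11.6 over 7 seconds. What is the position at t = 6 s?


s = t/T = 6/7 = 0.8571
p(t) = p0 + (pf-p0)*s
= 4.0 + (11.6 - 4.0) * 0.8571
= 10.5143


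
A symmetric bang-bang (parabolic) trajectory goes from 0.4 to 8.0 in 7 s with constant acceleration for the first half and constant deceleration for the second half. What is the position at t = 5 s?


Symmetric rest-to-rest: each phase covers (pf-p0)/2 in time T/2. 0.5*a*(T/2)^2 = (pf-p0)/2 => a = 4*(pf-p0)/T^2
a = 4*(8.0-0.4)/7^2 = 0.6204
t = 5 is in the deceleration phase (t > T/2).
p = pf - 0.5*a*(T-t)^2 = 8.0 - 0.5*0.6204*2^2
= 6.7592


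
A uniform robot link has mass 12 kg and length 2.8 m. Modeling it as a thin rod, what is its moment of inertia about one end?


I = (1/3) * m * L^2
= (1/3) * 12 * 2.8^2
= 0.333333 * 12 * 7.84
= 31.36 kg*m^2


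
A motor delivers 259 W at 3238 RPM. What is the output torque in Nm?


omega = 3238 * 2*pi/60 = 339.0826 rad/s
tau = P / omega = 259 / 339.0826
= 0.7638 Nm


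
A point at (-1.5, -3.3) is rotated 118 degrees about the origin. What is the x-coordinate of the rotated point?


x' = x*cos(theta) - y*sin(theta)
cos(118 deg) = -0.4695, sin(118 deg) = 0.8829
x' = -1.5 * -0.4695 - -3.3 * 0.8829
= 0.7042 - -2.9137
= 3.6179


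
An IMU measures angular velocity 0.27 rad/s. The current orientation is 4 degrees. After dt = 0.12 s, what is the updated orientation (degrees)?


delta_theta = w * dt = 0.27 * 0.12 = 0.0324 rad
= 1.8564 deg
theta_new = 4 + 1.8564 = 5.8564 deg


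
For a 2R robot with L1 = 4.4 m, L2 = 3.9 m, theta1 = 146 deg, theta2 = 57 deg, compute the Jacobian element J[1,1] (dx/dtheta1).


J[1,1] = -L1*sin(t1) - L2*sin(t1+t2)
= -4.4*sin(146) - 3.9*sin(203)
= -0.9366


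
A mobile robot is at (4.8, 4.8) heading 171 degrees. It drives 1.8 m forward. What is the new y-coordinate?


y_new = y0 + d*sin(theta)
= 4.8 + 1.8*sin(171)
= 4.8 + 0.2816
= 5.0816


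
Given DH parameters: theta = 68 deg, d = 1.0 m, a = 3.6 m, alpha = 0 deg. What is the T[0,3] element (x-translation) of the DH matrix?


T[0,3] = a * cos(theta)
= 3.6 * cos(68 deg)
= 3.6 * 0.3746
= 1.3486


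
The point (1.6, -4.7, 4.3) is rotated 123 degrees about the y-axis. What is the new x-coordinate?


Rotation about y-axis: x' = x*cos(theta) + z*sin(theta)
= 1.6 * -0.5446 + 4.3 * 0.8387
= 2.7349


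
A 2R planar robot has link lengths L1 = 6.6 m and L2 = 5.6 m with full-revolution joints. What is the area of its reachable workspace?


r_max = L1 + L2 = 12.2 m
r_min = |L1 - L2| = 1.0 m
Area = pi*(r_max^2 - r_min^2)
= pi*(148.84 - 1.0)
= pi * 147.84
= 464.4531 m^2


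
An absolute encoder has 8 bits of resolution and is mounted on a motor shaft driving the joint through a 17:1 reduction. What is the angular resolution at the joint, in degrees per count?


counts = 2^8 = 256
effective counts at joint = 256 * 17 = 4352
resolution = 360 / 4352
= 0.0827 deg/count


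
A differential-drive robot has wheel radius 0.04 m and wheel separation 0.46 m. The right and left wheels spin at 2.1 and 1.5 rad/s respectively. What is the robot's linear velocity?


vR = r*wR = 0.04*2.1 = 0.084 m/s
vL = r*wL = 0.04*1.5 = 0.06 m/s
v = (vR+vL)/2 = 0.072 m/s
omega = (vR-vL)/L = 0.0522 rad/s
linear velocity = 0.072 m/s


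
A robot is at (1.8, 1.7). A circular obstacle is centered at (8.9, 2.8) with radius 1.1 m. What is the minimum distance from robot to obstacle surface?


center_dist = sqrt((1.8-8.9)^2 + (1.7-2.8)^2)
= sqrt(50.41 + 1.21)
= 7.1847
min_dist = center_dist - radius = 7.1847 - 1.1 = 6.0847 m


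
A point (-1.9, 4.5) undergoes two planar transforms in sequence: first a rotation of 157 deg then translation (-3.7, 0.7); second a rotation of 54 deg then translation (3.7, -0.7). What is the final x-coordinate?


After transform 1:
x1 = cos(157)*-1.9 - sin(157)*4.5 + -3.7 = -3.7093
y1 = sin(157)*-1.9 + cos(157)*4.5 + 0.7 = -4.1847
After transform 2:
x2 = cos(54)*-3.7093 - sin(54)*-4.1847 + 3.7
= 4.9052


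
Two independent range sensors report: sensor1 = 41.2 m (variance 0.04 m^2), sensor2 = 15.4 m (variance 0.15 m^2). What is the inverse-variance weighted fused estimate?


w1 = (1/var1) / (1/var1 + 1/var2)
   = 25.0 / (25.0 + 6.6667) = 0.7895
w2 = 1 - w1 = 0.2105
fused = w1*s1 + w2*s2 = 32.5263 + 3.2421
= 35.7684 m


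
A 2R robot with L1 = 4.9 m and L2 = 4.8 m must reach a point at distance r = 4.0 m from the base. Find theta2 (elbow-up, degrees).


cos(theta2) = (r^2 - L1^2 - L2^2) / (2*L1*L2)
cos(theta2) = (16.0 - 24.01 - 23.04) / 47.04
cos(theta2) = -0.660077
theta2 = 131.3057 degrees


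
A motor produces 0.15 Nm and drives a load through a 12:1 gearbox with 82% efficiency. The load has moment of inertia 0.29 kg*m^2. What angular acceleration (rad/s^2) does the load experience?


tau_out = tau_motor * N * eta
= 0.15 * 12 * 0.82 = 1.476 Nm
alpha = tau_out / I = 1.476 / 0.29
= 5.0897 rad/s^2


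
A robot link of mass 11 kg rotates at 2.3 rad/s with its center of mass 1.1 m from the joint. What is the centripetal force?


F = m * omega^2 * r
= 11 * 2.3^2 * 1.1
= 11 * 5.29 * 1.1
= 64.009 N


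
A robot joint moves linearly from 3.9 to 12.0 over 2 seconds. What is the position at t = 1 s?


s = t/T = 1/2 = 0.5
p(t) = p0 + (pf-p0)*s
= 3.9 + (12.0 - 3.9) * 0.5
= 7.95


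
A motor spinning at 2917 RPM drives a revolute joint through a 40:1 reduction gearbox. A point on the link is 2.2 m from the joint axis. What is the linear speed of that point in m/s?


omega_motor = 2917 * 2*pi/60 = 305.4675 rad/s
omega_joint = omega_motor / 40 = 7.6367 rad/s
v = omega_joint * r = 7.6367 * 2.2
= 16.8007 m/s


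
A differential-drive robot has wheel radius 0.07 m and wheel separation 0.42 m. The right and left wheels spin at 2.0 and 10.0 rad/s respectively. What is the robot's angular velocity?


vR = r*wR = 0.07*2.0 = 0.14 m/s
vL = r*wL = 0.07*10.0 = 0.7 m/s
v = (vR+vL)/2 = 0.42 m/s
omega = (vR-vL)/L = -1.3333 rad/s
angular velocity = -1.3333 rad/s


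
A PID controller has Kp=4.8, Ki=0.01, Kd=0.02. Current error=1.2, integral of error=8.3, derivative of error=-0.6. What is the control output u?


u = Kp*e + Ki*int(e) + Kd*de/dt
= 4.8*1.2 + 0.01*8.3 + 0.02*(-0.6)
= 5.76 + 0.083 + -0.012
= 5.831


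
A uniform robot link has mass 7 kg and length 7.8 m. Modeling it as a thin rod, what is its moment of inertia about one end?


I = (1/3) * m * L^2
= (1/3) * 7 * 7.8^2
= 0.333333 * 7 * 60.84
= 141.96 kg*m^2


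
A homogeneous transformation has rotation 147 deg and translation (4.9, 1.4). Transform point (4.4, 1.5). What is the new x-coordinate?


x' = cos(theta)*px - sin(theta)*py + tx
= -0.8387*4.4 - 0.5446*1.5 + 4.9
= 0.3929


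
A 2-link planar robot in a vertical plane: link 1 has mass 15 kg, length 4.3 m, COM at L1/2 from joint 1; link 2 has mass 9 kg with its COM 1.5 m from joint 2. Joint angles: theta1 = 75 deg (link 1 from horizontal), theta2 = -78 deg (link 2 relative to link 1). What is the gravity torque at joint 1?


Horizontal distance from joint 1 to link-1 COM:
  x_c1 = (L1/2)*cos(t1) = 2.15 * 0.2588 = 0.5565 m
Horizontal distance from joint 1 to link-2 COM:
  x_c2 = L1*cos(t1) + Lc2*cos(t1+t2)
       = 4.3*0.2588 + 1.5*0.9986 = 2.6109 m
tau1 = m1*g*x_c1 + m2*g*x_c2
     = 15*9.81*0.5565 + 9*9.81*2.6109
     = 81.8832 + 230.5134
     = 312.3966 Nm


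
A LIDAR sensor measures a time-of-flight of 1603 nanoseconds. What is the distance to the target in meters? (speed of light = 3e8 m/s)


tof = 1603 ns = 1.603e-06 s
dist = c * tof / 2
= 3e8 * 1.603e-06 / 2
= 240.45 m


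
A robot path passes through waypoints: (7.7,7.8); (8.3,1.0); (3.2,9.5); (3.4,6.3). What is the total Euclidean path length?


Segment lengths:
  seg1 = sqrt((0.6)^2 + (-6.8)^2) = 6.8264
  seg2 = sqrt((-5.1)^2 + (8.5)^2) = 9.9126
  seg3 = sqrt((0.2)^2 + (-3.2)^2) = 3.2062
Total = 19.9453


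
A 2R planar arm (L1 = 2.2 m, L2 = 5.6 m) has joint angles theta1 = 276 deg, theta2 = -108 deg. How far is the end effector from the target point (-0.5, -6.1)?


End effector via forward kinematics:
x = L1*cos(t1) + L2*cos(t1+t2) = -5.2477
y = L1*sin(t1) + L2*sin(t1+t2) = -1.0236
Distance to target:
d = sqrt((-0.5 - -5.2477)^2 + (-6.1 - -1.0236)^2)
= sqrt(22.5403 + 25.7694)
= 6.9505 m


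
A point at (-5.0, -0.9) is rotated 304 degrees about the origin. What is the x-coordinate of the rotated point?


x' = x*cos(theta) - y*sin(theta)
cos(304 deg) = 0.5592, sin(304 deg) = -0.829
x' = -5.0 * 0.5592 - -0.9 * -0.829
= -2.796 - 0.7461
= -3.5421


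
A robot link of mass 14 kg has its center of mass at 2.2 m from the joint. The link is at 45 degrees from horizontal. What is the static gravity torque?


tau = m*g*L*cos(angle)
= 14 * 9.81 * 2.2 * cos(45 deg)
= 14 * 9.81 * 2.2 * 0.7071
= 213.6509 Nm


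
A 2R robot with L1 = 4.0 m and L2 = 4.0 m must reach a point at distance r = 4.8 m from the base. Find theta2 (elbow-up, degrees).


cos(theta2) = (r^2 - L1^2 - L2^2) / (2*L1*L2)
cos(theta2) = (23.04 - 16.0 - 16.0) / 32.0
cos(theta2) = -0.28
theta2 = 106.2602 degrees


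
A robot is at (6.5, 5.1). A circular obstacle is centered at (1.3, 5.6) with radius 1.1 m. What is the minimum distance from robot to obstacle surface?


center_dist = sqrt((6.5-1.3)^2 + (5.1-5.6)^2)
= sqrt(27.04 + 0.25)
= 5.224
min_dist = center_dist - radius = 5.224 - 1.1 = 4.124 m


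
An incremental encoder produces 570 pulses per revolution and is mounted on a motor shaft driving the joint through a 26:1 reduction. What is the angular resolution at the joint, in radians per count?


counts per rev = 570
effective counts at joint = 570 * 26 = 14820
resolution = 2*pi / 14820
= 4.2397e-04 rad/count


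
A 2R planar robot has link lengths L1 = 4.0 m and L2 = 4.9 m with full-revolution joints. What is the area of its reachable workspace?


r_max = L1 + L2 = 8.9 m
r_min = |L1 - L2| = 0.9 m
Area = pi*(r_max^2 - r_min^2)
= pi*(79.21 - 0.81)
= pi * 78.4
= 246.3009 m^2


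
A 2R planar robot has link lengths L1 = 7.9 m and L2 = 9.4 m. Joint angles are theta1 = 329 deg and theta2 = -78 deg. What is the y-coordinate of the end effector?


Convert angles to radians: theta1 = 5.7421, theta2 = -1.3614
y = L1*sin(theta1) + L2*sin(theta1+theta2)
y = -4.0688 + -8.8879
y = -12.9567


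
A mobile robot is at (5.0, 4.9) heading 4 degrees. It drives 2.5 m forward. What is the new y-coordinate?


y_new = y0 + d*sin(theta)
= 4.9 + 2.5*sin(4)
= 4.9 + 0.1744
= 5.0744


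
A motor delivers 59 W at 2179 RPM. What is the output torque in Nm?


omega = 2179 * 2*pi/60 = 228.1843 rad/s
tau = P / omega = 59 / 228.1843
= 0.2586 Nm


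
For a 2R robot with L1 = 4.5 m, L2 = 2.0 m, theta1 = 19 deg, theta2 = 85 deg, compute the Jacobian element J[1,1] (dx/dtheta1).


J[1,1] = -L1*sin(t1) - L2*sin(t1+t2)
= -4.5*sin(19) - 2.0*sin(104)
= -3.4056


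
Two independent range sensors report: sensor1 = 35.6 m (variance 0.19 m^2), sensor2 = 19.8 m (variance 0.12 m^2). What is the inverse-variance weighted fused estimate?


w1 = (1/var1) / (1/var1 + 1/var2)
   = 5.2632 / (5.2632 + 8.3333) = 0.3871
w2 = 1 - w1 = 0.6129
fused = w1*s1 + w2*s2 = 13.7806 + 12.1355
= 25.9161 m


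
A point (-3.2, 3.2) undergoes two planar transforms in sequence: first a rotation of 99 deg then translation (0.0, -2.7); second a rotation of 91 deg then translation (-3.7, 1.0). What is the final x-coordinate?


After transform 1:
x1 = cos(99)*-3.2 - sin(99)*3.2 + 0.0 = -2.66
y1 = sin(99)*-3.2 + cos(99)*3.2 + -2.7 = -6.3612
After transform 2:
x2 = cos(91)*-2.66 - sin(91)*-6.3612 + -3.7
= 2.7066


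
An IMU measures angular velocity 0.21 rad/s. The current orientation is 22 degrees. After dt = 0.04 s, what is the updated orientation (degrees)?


delta_theta = w * dt = 0.21 * 0.04 = 0.0084 rad
= 0.4813 deg
theta_new = 22 + 0.4813 = 22.4813 deg


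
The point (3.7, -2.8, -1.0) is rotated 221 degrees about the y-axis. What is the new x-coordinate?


Rotation about y-axis: x' = x*cos(theta) + z*sin(theta)
= 3.7 * -0.7547 + -1.0 * -0.6561
= -2.1364


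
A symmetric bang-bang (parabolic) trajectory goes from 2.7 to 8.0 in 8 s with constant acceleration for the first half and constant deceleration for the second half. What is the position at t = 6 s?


Symmetric rest-to-rest: each phase covers (pf-p0)/2 in time T/2. 0.5*a*(T/2)^2 = (pf-p0)/2 => a = 4*(pf-p0)/T^2
a = 4*(8.0-2.7)/8^2 = 0.3312
t = 6 is in the deceleration phase (t > T/2).
p = pf - 0.5*a*(T-t)^2 = 8.0 - 0.5*0.3312*2^2
= 7.3375


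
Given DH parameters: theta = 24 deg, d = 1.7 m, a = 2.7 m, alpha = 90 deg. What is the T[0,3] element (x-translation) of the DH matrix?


T[0,3] = a * cos(theta)
= 2.7 * cos(24 deg)
= 2.7 * 0.9135
= 2.4666


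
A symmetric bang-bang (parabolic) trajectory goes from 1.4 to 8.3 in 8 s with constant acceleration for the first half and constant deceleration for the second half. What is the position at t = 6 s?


Symmetric rest-to-rest: each phase covers (pf-p0)/2 in time T/2. 0.5*a*(T/2)^2 = (pf-p0)/2 => a = 4*(pf-p0)/T^2
a = 4*(8.3-1.4)/8^2 = 0.4313
t = 6 is in the deceleration phase (t > T/2).
p = pf - 0.5*a*(T-t)^2 = 8.3 - 0.5*0.4313*2^2
= 7.4375


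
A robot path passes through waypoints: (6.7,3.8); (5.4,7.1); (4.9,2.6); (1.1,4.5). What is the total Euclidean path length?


Segment lengths:
  seg1 = sqrt((-1.3)^2 + (3.3)^2) = 3.5468
  seg2 = sqrt((-0.5)^2 + (-4.5)^2) = 4.5277
  seg3 = sqrt((-3.8)^2 + (1.9)^2) = 4.2485
Total = 12.3231


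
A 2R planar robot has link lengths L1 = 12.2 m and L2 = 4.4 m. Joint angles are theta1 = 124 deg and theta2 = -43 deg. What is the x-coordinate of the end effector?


Convert angles to radians: theta1 = 2.1642, theta2 = -0.7505
x = L1*cos(theta1) + L2*cos(theta1+theta2)
x = -6.8222 + 0.6883
x = -6.1338


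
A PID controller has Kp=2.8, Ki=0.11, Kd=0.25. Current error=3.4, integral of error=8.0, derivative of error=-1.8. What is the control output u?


u = Kp*e + Ki*int(e) + Kd*de/dt
= 2.8*3.4 + 0.11*8.0 + 0.25*(-1.8)
= 9.52 + 0.88 + -0.45
= 9.95


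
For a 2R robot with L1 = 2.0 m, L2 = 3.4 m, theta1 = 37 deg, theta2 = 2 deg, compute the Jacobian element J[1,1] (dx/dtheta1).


J[1,1] = -L1*sin(t1) - L2*sin(t1+t2)
= -2.0*sin(37) - 3.4*sin(39)
= -3.3433


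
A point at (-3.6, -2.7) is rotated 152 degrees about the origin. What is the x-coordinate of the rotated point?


x' = x*cos(theta) - y*sin(theta)
cos(152 deg) = -0.8829, sin(152 deg) = 0.4695
x' = -3.6 * -0.8829 - -2.7 * 0.4695
= 3.1786 - -1.2676
= 4.4462


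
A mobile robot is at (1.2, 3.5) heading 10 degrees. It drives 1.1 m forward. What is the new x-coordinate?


x_new = x0 + d*cos(theta)
= 1.2 + 1.1*cos(10)
= 1.2 + 1.0833
= 2.2833


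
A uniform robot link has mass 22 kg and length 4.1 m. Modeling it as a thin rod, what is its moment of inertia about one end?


I = (1/3) * m * L^2
= (1/3) * 22 * 4.1^2
= 0.333333 * 22 * 16.81
= 123.2733 kg*m^2


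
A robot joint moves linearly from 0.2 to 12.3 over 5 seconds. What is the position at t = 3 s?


s = t/T = 3/5 = 0.6
p(t) = p0 + (pf-p0)*s
= 0.2 + (12.3 - 0.2) * 0.6
= 7.46


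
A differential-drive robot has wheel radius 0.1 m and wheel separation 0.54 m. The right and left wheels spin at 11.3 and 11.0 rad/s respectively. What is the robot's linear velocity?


vR = r*wR = 0.1*11.3 = 1.13 m/s
vL = r*wL = 0.1*11.0 = 1.1 m/s
v = (vR+vL)/2 = 1.115 m/s
omega = (vR-vL)/L = 0.0556 rad/s
linear velocity = 1.115 m/s


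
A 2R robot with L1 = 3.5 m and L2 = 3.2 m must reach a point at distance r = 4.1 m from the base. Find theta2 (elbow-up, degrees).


cos(theta2) = (r^2 - L1^2 - L2^2) / (2*L1*L2)
cos(theta2) = (16.81 - 12.25 - 10.24) / 22.4
cos(theta2) = -0.253571
theta2 = 104.689 degrees


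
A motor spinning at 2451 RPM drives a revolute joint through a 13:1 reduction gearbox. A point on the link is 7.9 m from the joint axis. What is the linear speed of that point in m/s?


omega_motor = 2451 * 2*pi/60 = 256.6681 rad/s
omega_joint = omega_motor / 13 = 19.7437 rad/s
v = omega_joint * r = 19.7437 * 7.9
= 155.9752 m/s


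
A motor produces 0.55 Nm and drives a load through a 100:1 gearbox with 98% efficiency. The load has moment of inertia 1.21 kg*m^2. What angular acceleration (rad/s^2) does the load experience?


tau_out = tau_motor * N * eta
= 0.55 * 100 * 0.98 = 53.9 Nm
alpha = tau_out / I = 53.9 / 1.21
= 44.5455 rad/s^2


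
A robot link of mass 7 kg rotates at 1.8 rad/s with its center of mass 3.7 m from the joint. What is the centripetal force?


F = m * omega^2 * r
= 7 * 1.8^2 * 3.7
= 7 * 3.24 * 3.7
= 83.916 N


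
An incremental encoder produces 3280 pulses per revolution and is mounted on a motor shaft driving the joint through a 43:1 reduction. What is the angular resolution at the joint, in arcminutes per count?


counts per rev = 3280
effective counts at joint = 3280 * 43 = 141040
resolution = 360*60 / 141040
= 0.1531 arcmin/count


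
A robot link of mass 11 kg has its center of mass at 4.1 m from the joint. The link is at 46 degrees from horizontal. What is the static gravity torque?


tau = m*g*L*cos(angle)
= 11 * 9.81 * 4.1 * cos(46 deg)
= 11 * 9.81 * 4.1 * 0.6947
= 307.3384 Nm


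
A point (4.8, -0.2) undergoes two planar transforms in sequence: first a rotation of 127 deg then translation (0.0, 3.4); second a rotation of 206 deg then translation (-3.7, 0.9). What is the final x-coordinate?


After transform 1:
x1 = cos(127)*4.8 - sin(127)*-0.2 + 0.0 = -2.729
y1 = sin(127)*4.8 + cos(127)*-0.2 + 3.4 = 7.3538
After transform 2:
x2 = cos(206)*-2.729 - sin(206)*7.3538 + -3.7
= 1.9765


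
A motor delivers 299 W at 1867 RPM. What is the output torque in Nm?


omega = 1867 * 2*pi/60 = 195.5118 rad/s
tau = P / omega = 299 / 195.5118
= 1.5293 Nm


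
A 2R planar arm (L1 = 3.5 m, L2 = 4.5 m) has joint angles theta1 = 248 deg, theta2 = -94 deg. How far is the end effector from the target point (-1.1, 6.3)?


End effector via forward kinematics:
x = L1*cos(t1) + L2*cos(t1+t2) = -5.3557
y = L1*sin(t1) + L2*sin(t1+t2) = -1.2725
Distance to target:
d = sqrt((-1.1 - -5.3557)^2 + (6.3 - -1.2725)^2)
= sqrt(18.111 + 57.3424)
= 8.6864 m


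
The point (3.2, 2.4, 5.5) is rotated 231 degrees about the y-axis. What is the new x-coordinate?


Rotation about y-axis: x' = x*cos(theta) + z*sin(theta)
= 3.2 * -0.6293 + 5.5 * -0.7771
= -6.2881


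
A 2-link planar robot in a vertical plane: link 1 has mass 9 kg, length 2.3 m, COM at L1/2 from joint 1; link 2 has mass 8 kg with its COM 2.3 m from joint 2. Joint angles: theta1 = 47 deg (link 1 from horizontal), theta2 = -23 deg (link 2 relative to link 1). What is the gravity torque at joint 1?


Horizontal distance from joint 1 to link-1 COM:
  x_c1 = (L1/2)*cos(t1) = 1.15 * 0.682 = 0.7843 m
Horizontal distance from joint 1 to link-2 COM:
  x_c2 = L1*cos(t1) + Lc2*cos(t1+t2)
       = 2.3*0.682 + 2.3*0.9135 = 3.6698 m
tau1 = m1*g*x_c1 + m2*g*x_c2
     = 9*9.81*0.7843 + 8*9.81*3.6698
     = 69.2457 + 288.002
     = 357.2477 Nm


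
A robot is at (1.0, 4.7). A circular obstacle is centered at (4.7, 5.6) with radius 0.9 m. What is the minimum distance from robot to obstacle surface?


center_dist = sqrt((1.0-4.7)^2 + (4.7-5.6)^2)
= sqrt(13.69 + 0.81)
= 3.8079
min_dist = center_dist - radius = 3.8079 - 0.9 = 2.9079 m


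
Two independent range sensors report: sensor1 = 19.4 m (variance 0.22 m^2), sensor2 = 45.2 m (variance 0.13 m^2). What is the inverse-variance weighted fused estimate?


w1 = (1/var1) / (1/var1 + 1/var2)
   = 4.5455 / (4.5455 + 7.6923) = 0.3714
w2 = 1 - w1 = 0.6286
fused = w1*s1 + w2*s2 = 7.2057 + 28.4114
= 35.6171 m


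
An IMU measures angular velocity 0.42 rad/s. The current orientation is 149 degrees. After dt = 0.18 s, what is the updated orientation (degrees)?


delta_theta = w * dt = 0.42 * 0.18 = 0.0756 rad
= 4.3316 deg
theta_new = 149 + 4.3316 = 153.3316 deg


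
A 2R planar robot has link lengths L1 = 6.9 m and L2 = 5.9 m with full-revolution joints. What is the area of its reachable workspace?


r_max = L1 + L2 = 12.8 m
r_min = |L1 - L2| = 1.0 m
Area = pi*(r_max^2 - r_min^2)
= pi*(163.84 - 1.0)
= pi * 162.84
= 511.5769 m^2


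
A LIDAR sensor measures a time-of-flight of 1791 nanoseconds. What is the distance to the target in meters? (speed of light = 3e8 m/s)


tof = 1791 ns = 1.791e-06 s
dist = c * tof / 2
= 3e8 * 1.791e-06 / 2
= 268.65 m


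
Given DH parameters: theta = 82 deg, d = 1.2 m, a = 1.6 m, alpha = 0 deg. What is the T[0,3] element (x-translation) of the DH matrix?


T[0,3] = a * cos(theta)
= 1.6 * cos(82 deg)
= 1.6 * 0.1392
= 0.2227


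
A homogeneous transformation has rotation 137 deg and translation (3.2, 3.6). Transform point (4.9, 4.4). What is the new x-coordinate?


x' = cos(theta)*px - sin(theta)*py + tx
= -0.7314*4.9 - 0.682*4.4 + 3.2
= -3.3844


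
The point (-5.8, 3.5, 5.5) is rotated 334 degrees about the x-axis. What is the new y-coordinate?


Rotation about x-axis: y' = y*cos(theta) - z*sin(theta)
= 3.5 * 0.8988 - 5.5 * -0.4384
= 5.5568


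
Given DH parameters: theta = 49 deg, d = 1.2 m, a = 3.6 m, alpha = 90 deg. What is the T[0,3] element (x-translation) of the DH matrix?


T[0,3] = a * cos(theta)
= 3.6 * cos(49 deg)
= 3.6 * 0.6561
= 2.3618


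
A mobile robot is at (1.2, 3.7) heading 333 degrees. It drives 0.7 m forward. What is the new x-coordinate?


x_new = x0 + d*cos(theta)
= 1.2 + 0.7*cos(333)
= 1.2 + 0.6237
= 1.8237


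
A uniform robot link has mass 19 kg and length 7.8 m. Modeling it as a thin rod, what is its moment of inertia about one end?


I = (1/3) * m * L^2
= (1/3) * 19 * 7.8^2
= 0.333333 * 19 * 60.84
= 385.32 kg*m^2


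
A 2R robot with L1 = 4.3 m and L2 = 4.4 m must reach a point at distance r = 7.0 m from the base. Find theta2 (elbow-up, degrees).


cos(theta2) = (r^2 - L1^2 - L2^2) / (2*L1*L2)
cos(theta2) = (49.0 - 18.49 - 19.36) / 37.84
cos(theta2) = 0.294662
theta2 = 72.8627 degrees


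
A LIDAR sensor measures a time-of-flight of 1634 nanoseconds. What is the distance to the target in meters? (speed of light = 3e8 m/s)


tof = 1634 ns = 1.634e-06 s
dist = c * tof / 2
= 3e8 * 1.634e-06 / 2
= 245.1 m


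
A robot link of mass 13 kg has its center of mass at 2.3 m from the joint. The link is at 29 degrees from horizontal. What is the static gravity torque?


tau = m*g*L*cos(angle)
= 13 * 9.81 * 2.3 * cos(29 deg)
= 13 * 9.81 * 2.3 * 0.8746
= 256.5426 Nm


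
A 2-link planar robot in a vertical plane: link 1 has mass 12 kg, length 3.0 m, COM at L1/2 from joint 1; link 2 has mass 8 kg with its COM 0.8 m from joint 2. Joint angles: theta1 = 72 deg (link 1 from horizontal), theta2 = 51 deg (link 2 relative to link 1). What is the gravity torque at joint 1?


Horizontal distance from joint 1 to link-1 COM:
  x_c1 = (L1/2)*cos(t1) = 1.5 * 0.309 = 0.4635 m
Horizontal distance from joint 1 to link-2 COM:
  x_c2 = L1*cos(t1) + Lc2*cos(t1+t2)
       = 3.0*0.309 + 0.8*-0.5446 = 0.4913 m
tau1 = m1*g*x_c1 + m2*g*x_c2
     = 12*9.81*0.4635 + 8*9.81*0.4913
     = 54.5662 + 38.5603
     = 93.1266 Nm


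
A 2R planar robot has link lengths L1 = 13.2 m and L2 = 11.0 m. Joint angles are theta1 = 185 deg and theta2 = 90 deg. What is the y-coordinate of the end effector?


Convert angles to radians: theta1 = 3.2289, theta2 = 1.5708
y = L1*sin(theta1) + L2*sin(theta1+theta2)
y = -1.1505 + -10.9581
y = -12.1086


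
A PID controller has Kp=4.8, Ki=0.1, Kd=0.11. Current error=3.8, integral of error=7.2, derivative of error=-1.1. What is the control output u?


u = Kp*e + Ki*int(e) + Kd*de/dt
= 4.8*3.8 + 0.1*7.2 + 0.11*(-1.1)
= 18.24 + 0.72 + -0.121
= 18.839


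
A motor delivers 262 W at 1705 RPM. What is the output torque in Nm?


omega = 1705 * 2*pi/60 = 178.5472 rad/s
tau = P / omega = 262 / 178.5472
= 1.4674 Nm


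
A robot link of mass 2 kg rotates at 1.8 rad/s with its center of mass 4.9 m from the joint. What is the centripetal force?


F = m * omega^2 * r
= 2 * 1.8^2 * 4.9
= 2 * 3.24 * 4.9
= 31.752 N


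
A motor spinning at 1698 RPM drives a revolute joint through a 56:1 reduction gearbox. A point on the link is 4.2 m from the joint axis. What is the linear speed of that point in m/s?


omega_motor = 1698 * 2*pi/60 = 177.8141 rad/s
omega_joint = omega_motor / 56 = 3.1753 rad/s
v = omega_joint * r = 3.1753 * 4.2
= 13.3361 m/s


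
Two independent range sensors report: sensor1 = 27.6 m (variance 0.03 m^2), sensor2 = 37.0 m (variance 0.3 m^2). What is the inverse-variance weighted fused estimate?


w1 = (1/var1) / (1/var1 + 1/var2)
   = 33.3333 / (33.3333 + 3.3333) = 0.9091
w2 = 1 - w1 = 0.0909
fused = w1*s1 + w2*s2 = 25.0909 + 3.3636
= 28.4545 m


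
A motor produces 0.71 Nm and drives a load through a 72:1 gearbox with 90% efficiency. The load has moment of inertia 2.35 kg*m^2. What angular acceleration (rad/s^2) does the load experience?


tau_out = tau_motor * N * eta
= 0.71 * 72 * 0.9 = 46.008 Nm
alpha = tau_out / I = 46.008 / 2.35
= 19.5779 rad/s^2


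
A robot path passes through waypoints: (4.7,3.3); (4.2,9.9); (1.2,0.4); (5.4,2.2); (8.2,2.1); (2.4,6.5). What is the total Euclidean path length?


Segment lengths:
  seg1 = sqrt((-0.5)^2 + (6.6)^2) = 6.6189
  seg2 = sqrt((-3.0)^2 + (-9.5)^2) = 9.9624
  seg3 = sqrt((4.2)^2 + (1.8)^2) = 4.5695
  seg4 = sqrt((2.8)^2 + (-0.1)^2) = 2.8018
  seg5 = sqrt((-5.8)^2 + (4.4)^2) = 7.2801
Total = 31.2327


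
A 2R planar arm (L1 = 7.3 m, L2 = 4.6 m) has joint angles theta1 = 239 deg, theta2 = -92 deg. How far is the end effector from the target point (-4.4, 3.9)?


End effector via forward kinematics:
x = L1*cos(t1) + L2*cos(t1+t2) = -7.6177
y = L1*sin(t1) + L2*sin(t1+t2) = -3.752
Distance to target:
d = sqrt((-4.4 - -7.6177)^2 + (3.9 - -3.752)^2)
= sqrt(10.3534 + 58.5528)
= 8.301 m


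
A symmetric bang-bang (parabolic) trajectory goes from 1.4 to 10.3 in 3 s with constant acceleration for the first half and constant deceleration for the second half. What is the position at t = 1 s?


Symmetric rest-to-rest: each phase covers (pf-p0)/2 in time T/2. 0.5*a*(T/2)^2 = (pf-p0)/2 => a = 4*(pf-p0)/T^2
a = 4*(10.3-1.4)/3^2 = 3.9556
t = 1 is in the acceleration phase (t <= T/2).
p = p0 + 0.5*a*t^2 = 1.4 + 0.5*3.9556*1^2
= 3.3778


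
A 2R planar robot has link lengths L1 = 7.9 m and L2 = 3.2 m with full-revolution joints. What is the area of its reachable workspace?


r_max = L1 + L2 = 11.1 m
r_min = |L1 - L2| = 4.7 m
Area = pi*(r_max^2 - r_min^2)
= pi*(123.21 - 22.09)
= pi * 101.12
= 317.6778 m^2


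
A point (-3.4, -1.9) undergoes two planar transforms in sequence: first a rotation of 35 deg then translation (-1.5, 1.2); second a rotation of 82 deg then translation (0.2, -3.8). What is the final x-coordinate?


After transform 1:
x1 = cos(35)*-3.4 - sin(35)*-1.9 + -1.5 = -3.1953
y1 = sin(35)*-3.4 + cos(35)*-1.9 + 1.2 = -2.3065
After transform 2:
x2 = cos(82)*-3.1953 - sin(82)*-2.3065 + 0.2
= 2.0394


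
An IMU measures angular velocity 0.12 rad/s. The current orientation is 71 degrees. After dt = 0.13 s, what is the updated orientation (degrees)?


delta_theta = w * dt = 0.12 * 0.13 = 0.0156 rad
= 0.8938 deg
theta_new = 71 + 0.8938 = 71.8938 deg


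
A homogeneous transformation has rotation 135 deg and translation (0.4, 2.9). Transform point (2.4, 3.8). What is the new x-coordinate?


x' = cos(theta)*px - sin(theta)*py + tx
= -0.7071*2.4 - 0.7071*3.8 + 0.4
= -3.9841


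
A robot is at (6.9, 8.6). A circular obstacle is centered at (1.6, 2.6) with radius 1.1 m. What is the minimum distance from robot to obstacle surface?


center_dist = sqrt((6.9-1.6)^2 + (8.6-2.6)^2)
= sqrt(28.09 + 36.0)
= 8.0056
min_dist = center_dist - radius = 8.0056 - 1.1 = 6.9056 m


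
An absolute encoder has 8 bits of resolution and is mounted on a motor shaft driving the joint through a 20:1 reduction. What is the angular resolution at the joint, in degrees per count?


counts = 2^8 = 256
effective counts at joint = 256 * 20 = 5120
resolution = 360 / 5120
= 0.0703 deg/count


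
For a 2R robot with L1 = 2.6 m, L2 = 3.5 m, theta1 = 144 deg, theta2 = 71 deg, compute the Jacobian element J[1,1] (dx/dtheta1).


J[1,1] = -L1*sin(t1) - L2*sin(t1+t2)
= -2.6*sin(144) - 3.5*sin(215)
= 0.4793


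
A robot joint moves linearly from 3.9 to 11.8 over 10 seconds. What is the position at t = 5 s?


s = t/T = 5/10 = 0.5
p(t) = p0 + (pf-p0)*s
= 3.9 + (11.8 - 3.9) * 0.5
= 7.85
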